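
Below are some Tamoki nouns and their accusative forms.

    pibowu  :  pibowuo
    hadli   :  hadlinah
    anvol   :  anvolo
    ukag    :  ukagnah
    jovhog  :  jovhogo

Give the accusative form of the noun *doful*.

The pattern is rounding harmony: -o when the last vowel of the stem is a rounded vowel (*pibowu*, *anvol*, *jovhog*); -nah when the last vowel of the stem is an unrounded vowel (*hadli*, *ukag*).
*doful* — last vowel /u/ (a rounded vowel) → -o → *dofulo*.

dofulo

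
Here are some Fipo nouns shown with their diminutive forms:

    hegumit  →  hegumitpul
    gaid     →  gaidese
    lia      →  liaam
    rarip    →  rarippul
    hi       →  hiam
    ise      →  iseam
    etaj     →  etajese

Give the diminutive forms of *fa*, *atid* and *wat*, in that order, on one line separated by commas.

The pattern is voicing of the final sound: -pul when the stem ends in a voiceless consonant (*hegumit*, *rarip*); -ese when the stem ends in a voiced consonant (*gaid*, *etaj*); -am when the stem ends in a vowel (*lia*, *hi*, *ise*).
The final sound of *fa* is /a/, which is a vowel, so the suffix is -am, giving *faam*.
*atid*: final sound = /d/, a voiced consonant → -ese → *atidese*.
*wat*: final sound = /t/, a voiceless consonant → -pul → *watpul*.

faam, atidese, watpul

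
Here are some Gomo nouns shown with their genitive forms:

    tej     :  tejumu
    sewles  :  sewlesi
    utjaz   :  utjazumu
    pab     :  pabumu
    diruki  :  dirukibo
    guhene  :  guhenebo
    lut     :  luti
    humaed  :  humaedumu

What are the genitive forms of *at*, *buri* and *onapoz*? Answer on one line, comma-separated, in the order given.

The alternation tracks the final sound of the stem — -i when the stem ends in a voiceless consonant (*sewles*, *lut*); -umu when the stem ends in a voiced consonant (*tej*, *utjaz*, *pab*, *humaed*); -bo when the stem ends in a vowel (*diruki*, *guhene*).
The final sound of *at* is /t/, which is a voiceless consonant, so the suffix is -i, giving *ati*.
The final sound of *buri* is /i/, which is a vowel, so the suffix is -bo, giving *buribo*.
*onapoz*: final sound = /z/, a voiced consonant → -umu → *onapozumu*.

ati, buribo, onapozumu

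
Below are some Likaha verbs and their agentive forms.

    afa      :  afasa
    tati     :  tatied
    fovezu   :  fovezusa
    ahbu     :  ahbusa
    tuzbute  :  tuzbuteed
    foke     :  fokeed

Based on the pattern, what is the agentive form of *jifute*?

jifuteed

The alternation tracks the last vowel of the stem — -ed when the last vowel of the stem is a front vowel (*tati*, *tuzbute*, *foke*); -sa when the last vowel of the stem is a back vowel (*afa*, *fovezu*, *ahbu*).
*jifute*: last vowel = /e/, a front vowel → -ed → *jifuteed*.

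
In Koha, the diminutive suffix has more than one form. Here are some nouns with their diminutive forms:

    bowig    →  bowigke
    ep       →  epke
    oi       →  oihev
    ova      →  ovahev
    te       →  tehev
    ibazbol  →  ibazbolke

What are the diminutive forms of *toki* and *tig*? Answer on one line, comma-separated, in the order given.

The alternation tracks the final sound of the stem — -ke when the stem ends in a consonant (*bowig*, *ep*, *ibazbol*); -hev when the stem ends in a vowel (*oi*, *ova*, *te*).
The final sound of *toki* is /i/, which is a vowel, so the suffix is -hev, giving *tokihev*.
The final sound of *tig* is /g/, which is a consonant, so the suffix is -ke, giving *tigke*.

tokihev, tigke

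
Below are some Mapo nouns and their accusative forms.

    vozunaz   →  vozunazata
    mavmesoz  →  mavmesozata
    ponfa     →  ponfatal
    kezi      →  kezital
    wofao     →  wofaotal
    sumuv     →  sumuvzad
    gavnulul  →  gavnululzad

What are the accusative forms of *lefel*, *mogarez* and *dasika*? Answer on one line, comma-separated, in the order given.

lefelzad, mogarezata, dasikatal

The alternation tracks the final sound of the stem — -ata when the stem ends in a sibilant (*vozunaz*, *mavmesoz*); -zad when the stem ends in a non-sibilant consonant (*sumuv*, *gavnulul*); -tal when the stem ends in a vowel (*ponfa*, *kezi*, *wofao*).
The final sound of *lefel* is /l/, which is a non-sibilant consonant, so the suffix is -zad, giving *lefelzad*.
*mogarez* — final sound /z/ (a sibilant) → -ata → *mogarezata*.
*dasika* — final sound /a/ (a vowel) → -tal → *dasikatal*.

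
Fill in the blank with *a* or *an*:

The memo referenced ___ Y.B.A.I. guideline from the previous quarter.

a

The indefinite article is chosen by the initial *sound* of the following word, not its spelling.
The initialism *Y.B.A.I.* is read letter by letter; the first letter, Y, is pronounced /waɪ/, which begins with a consonant sound.
So the article is *a*: The memo referenced a Y.B.A.I. guideline from the previous quarter.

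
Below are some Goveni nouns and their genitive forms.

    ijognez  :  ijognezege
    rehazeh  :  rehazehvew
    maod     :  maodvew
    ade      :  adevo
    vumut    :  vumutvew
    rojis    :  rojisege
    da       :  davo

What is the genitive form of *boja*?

bojavo

The alternation tracks the final sound of the stem — -ege when the stem ends in a sibilant (*ijognez*, *rojis*); -vew when the stem ends in a non-sibilant consonant (*rehazeh*, *maod*, *vumut*); -vo when the stem ends in a vowel (*ade*, *da*).
The final sound of *boja* is /a/, which is a vowel, so the suffix is -vo, giving *bojavo*.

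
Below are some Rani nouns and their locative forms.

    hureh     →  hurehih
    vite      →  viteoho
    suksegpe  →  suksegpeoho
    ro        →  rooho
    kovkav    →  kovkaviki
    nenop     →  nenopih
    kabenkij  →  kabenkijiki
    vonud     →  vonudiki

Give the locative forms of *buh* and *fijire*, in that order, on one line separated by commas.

Looking at the final sound of each stem: -ih when the stem ends in a voiceless consonant (*hureh*, *nenop*); -iki when the stem ends in a voiced consonant (*kovkav*, *kabenkij*, *vonud*); -oho when the stem ends in a vowel (*vite*, *suksegpe*, *ro*).
Since the final sound of *buh* is /h/ (a voiceless consonant), it takes -ih, giving *buhih*.
Since the final sound of *fijire* is /e/ (a vowel), it takes -oho, giving *fijireoho*.

buhih, fijireoho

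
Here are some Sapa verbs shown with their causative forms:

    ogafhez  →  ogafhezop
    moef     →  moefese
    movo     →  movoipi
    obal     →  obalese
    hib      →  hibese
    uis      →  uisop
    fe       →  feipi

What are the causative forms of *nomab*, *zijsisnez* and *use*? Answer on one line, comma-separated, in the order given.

The pattern is sibilance of the final sound: -op when the stem ends in a sibilant (*ogafhez*, *uis*); -ese when the stem ends in a non-sibilant consonant (*moef*, *obal*, *hib*); -ipi when the stem ends in a vowel (*movo*, *fe*).
*nomab*: final sound = /b/, a non-sibilant consonant → -ese → *nomabese*.
Since the final sound of *zijsisnez* is /z/ (a sibilant), it takes -op, giving *zijsisnezop*.
*use*: final sound = /e/, a vowel → -ipi → *useipi*.

nomabese, zijsisnezop, useipi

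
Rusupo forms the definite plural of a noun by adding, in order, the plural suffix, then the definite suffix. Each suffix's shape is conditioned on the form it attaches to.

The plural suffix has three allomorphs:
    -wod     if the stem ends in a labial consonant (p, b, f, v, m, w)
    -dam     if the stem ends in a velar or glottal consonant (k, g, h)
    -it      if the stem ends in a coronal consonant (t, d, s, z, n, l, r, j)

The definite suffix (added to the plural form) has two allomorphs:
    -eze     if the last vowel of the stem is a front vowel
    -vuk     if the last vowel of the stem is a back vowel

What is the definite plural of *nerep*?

nerepwodvuk

The final consonant of *nerep* is /p/, which is labial, so the plural suffix is -wod, giving *nerepwod*.
The plural form *nerepwod* — last vowel /o/ (a back vowel) → -vuk → *nerepwodvuk*.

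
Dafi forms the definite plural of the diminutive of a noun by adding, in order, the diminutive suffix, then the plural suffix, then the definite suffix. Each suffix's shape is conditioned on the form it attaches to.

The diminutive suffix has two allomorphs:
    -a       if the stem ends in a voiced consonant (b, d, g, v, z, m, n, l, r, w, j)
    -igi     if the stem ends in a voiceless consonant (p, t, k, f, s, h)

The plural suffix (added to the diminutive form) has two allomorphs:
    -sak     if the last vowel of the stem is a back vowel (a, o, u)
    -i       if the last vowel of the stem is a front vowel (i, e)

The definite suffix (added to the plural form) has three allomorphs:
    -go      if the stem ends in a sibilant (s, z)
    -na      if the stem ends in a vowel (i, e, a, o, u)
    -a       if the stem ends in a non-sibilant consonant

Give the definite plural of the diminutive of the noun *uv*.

uvasaka

Since the final consonant of *uv* is /v/ (voiced), it takes -a, giving *uva*.
The last vowel of the diminutive form *uva* is /a/, which is a back vowel, so the plural suffix is -sak, giving *uvasak*.
The final sound of the plural form *uvasak* is /k/, which is a non-sibilant consonant, so the definite suffix is -a, giving *uvasaka*.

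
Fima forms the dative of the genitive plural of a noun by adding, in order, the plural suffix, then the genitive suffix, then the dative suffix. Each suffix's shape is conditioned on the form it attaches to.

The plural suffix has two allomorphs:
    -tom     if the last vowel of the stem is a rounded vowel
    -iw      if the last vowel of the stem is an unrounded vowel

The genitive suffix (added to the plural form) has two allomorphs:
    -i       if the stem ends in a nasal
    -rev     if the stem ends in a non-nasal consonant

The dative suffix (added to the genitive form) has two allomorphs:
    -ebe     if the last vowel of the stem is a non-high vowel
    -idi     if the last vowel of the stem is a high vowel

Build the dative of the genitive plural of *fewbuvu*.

fewbuvutomiidi

The last vowel of *fewbuvu* is /u/, which is a rounded vowel, so the plural suffix is -tom, giving *fewbuvutom*.
The plural form *fewbuvutom* — final consonant /m/ (a nasal) → -i → *fewbuvutomi*.
The genitive form *fewbuvutomi* — last vowel /i/ (a high vowel) → -idi → *fewbuvutomiidi*.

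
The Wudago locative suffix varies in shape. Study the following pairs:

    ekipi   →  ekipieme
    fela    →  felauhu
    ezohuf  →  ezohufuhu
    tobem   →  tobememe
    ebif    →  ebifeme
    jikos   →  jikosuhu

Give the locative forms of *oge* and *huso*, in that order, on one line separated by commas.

ogeeme, husouhu

Looking at the last vowel of each stem: -eme when the last vowel of the stem is a front vowel (*ekipi*, *tobem*, *ebif*); -uhu when the last vowel of the stem is a back vowel (*fela*, *ezohuf*, *jikos*).
*oge* — last vowel /e/ (a front vowel) → -eme → *ogeeme*.
*huso*: last vowel = /o/, a back vowel → -uhu → *husouhu*.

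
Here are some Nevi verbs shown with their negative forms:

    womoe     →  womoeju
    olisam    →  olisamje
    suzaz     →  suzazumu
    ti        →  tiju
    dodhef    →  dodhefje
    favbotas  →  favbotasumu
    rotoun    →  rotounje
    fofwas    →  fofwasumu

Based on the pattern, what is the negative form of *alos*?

Looking at the final sound of each stem: -umu when the stem ends in a sibilant (*suzaz*, *favbotas*, *fofwas*); -je when the stem ends in a non-sibilant consonant (*olisam*, *dodhef*, *rotoun*); -ju when the stem ends in a vowel (*womoe*, *ti*).
*alos* — final sound /s/ (a sibilant) → -umu → *alosumu*.

alosumu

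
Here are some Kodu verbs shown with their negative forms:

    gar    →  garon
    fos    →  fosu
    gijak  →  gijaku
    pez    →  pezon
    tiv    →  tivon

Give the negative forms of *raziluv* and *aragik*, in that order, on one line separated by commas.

raziluvon, aragiku

The pattern is voicing of the final consonant: -u when the stem ends in a voiceless consonant (*fos*, *gijak*); -on when the stem ends in a voiced consonant (*gar*, *pez*, *tiv*).
*raziluv* — final consonant /v/ (voiced) → -on → *raziluvon*.
Since the final consonant of *aragik* is /k/ (voiceless), it takes -u, giving *aragiku*.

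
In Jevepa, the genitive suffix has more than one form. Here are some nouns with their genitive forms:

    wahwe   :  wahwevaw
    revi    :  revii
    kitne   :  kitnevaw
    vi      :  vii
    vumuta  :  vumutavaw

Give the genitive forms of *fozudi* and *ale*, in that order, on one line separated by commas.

The alternation tracks the last vowel of the stem — -i when the last vowel of the stem is a high vowel (*revi*, *vi*); -vaw when the last vowel of the stem is a non-high vowel (*wahwe*, *kitne*, *vumuta*).
Since the last vowel of *fozudi* is /i/ (a high vowel), it takes -i, giving *fozudii*.
*ale*: last vowel = /e/, a non-high vowel → -vaw → *alevaw*.

fozudii, alevaw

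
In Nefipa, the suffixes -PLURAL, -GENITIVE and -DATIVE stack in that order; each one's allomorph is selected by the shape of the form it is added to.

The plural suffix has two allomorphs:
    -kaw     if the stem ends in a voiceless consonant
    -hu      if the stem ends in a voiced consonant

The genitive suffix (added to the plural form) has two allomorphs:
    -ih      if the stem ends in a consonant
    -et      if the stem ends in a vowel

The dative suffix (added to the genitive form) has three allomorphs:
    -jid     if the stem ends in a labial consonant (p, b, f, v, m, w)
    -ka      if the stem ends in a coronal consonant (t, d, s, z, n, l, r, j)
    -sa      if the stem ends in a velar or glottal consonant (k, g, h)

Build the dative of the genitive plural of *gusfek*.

The final consonant of *gusfek* is /k/, which is voiceless, so the plural suffix is -kaw, giving *gusfekkaw*.
The final sound of the plural form *gusfekkaw* is /w/, which is a consonant, so the genitive suffix is -ih, giving *gusfekkawih*.
Since the final consonant of the genitive form *gusfekkawih* is /h/ (velar/glottal), it takes -sa, giving *gusfekkawihsa*.

gusfekkawihsa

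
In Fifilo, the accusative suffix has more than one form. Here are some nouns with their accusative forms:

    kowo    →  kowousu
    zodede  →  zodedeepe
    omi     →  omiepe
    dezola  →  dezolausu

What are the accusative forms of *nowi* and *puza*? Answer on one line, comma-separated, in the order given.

The pattern is front/back vowel harmony: -epe when the last vowel of the stem is a front vowel (*zodede*, *omi*); -usu when the last vowel of the stem is a back vowel (*kowo*, *dezola*).
Since the last vowel of *nowi* is /i/ (a front vowel), it takes -epe, giving *nowiepe*.
The last vowel of *puza* is /a/, which is a back vowel, so the suffix is -usu, giving *puzausu*.

nowiepe, puzausu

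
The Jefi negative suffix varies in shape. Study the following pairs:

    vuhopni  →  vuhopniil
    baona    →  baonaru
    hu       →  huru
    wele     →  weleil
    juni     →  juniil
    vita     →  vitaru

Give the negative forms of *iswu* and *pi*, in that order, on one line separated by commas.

Looking at the last vowel of each stem: -il when the last vowel of the stem is a front vowel (*vuhopni*, *wele*, *juni*); -ru when the last vowel of the stem is a back vowel (*baona*, *hu*, *vita*).
*iswu*: last vowel = /u/, a back vowel → -ru → *iswuru*.
*pi* — last vowel /i/ (a front vowel) → -il → *piil*.

iswuru, piil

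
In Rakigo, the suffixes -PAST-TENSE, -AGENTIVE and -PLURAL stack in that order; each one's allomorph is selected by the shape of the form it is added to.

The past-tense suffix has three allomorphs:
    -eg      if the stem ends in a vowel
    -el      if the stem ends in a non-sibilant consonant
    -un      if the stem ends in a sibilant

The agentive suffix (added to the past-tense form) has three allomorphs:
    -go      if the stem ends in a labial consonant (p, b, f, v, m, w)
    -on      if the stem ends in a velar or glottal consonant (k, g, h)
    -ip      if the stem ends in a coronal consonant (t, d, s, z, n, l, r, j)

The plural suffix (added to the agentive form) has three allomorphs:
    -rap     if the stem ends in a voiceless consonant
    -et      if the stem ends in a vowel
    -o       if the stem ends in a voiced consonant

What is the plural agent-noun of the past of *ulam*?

Since the final sound of *ulam* is /m/ (a non-sibilant consonant), it takes -el, giving *ulamel*.
Since the final consonant of the past-tense form *ulamel* is /l/ (coronal), it takes -ip, giving *ulamelip*.
The agentive form *ulamelip*: final sound = /p/, a voiceless consonant → -rap → *ulameliprap*.

ulameliprap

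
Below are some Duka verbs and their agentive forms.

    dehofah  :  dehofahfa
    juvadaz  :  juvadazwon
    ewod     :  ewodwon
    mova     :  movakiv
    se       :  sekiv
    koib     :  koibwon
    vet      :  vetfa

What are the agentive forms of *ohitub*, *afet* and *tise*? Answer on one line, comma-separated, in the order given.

The pattern is voicing of the final sound: -fa when the stem ends in a voiceless consonant (*dehofah*, *vet*); -won when the stem ends in a voiced consonant (*juvadaz*, *ewod*, *koib*); -kiv when the stem ends in a vowel (*mova*, *se*).
*ohitub* — final sound /b/ (a voiced consonant) → -won → *ohitubwon*.
Since the final sound of *afet* is /t/ (a voiceless consonant), it takes -fa, giving *afetfa*.
The final sound of *tise* is /e/, which is a vowel, so the suffix is -kiv, giving *tisekiv*.

ohitubwon, afetfa, tisekiv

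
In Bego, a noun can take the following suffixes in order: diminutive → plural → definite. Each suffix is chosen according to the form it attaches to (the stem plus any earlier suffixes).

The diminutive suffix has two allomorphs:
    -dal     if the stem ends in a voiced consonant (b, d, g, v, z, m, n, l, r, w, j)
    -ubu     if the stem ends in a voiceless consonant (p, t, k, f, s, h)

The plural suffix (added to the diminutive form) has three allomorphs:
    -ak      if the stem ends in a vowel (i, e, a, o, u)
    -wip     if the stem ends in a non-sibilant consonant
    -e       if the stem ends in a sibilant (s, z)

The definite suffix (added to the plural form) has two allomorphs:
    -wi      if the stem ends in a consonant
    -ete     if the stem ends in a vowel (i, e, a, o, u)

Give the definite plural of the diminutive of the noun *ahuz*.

ahuzdalwipwi

Since the final consonant of *ahuz* is /z/ (voiced), it takes -dal, giving *ahuzdal*.
The final sound of the diminutive form *ahuzdal* is /l/, which is a non-sibilant consonant, so the plural suffix is -wip, giving *ahuzdalwip*.
The plural form *ahuzdalwip*: final sound = /p/, a consonant → -wi → *ahuzdalwipwi*.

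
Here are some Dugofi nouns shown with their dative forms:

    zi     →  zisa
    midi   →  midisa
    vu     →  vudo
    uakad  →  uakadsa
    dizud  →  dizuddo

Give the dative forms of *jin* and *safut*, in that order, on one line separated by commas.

jinsa, safutdo

The suffix is conditioned by the last vowel: -do when the last vowel of the stem is a rounded vowel (*vu*, *dizud*); -sa when the last vowel of the stem is an unrounded vowel (*zi*, *midi*, *uakad*).
*jin*: last vowel = /i/, an unrounded vowel → -sa → *jinsa*.
*safut* — last vowel /u/ (a rounded vowel) → -do → *safutdo*.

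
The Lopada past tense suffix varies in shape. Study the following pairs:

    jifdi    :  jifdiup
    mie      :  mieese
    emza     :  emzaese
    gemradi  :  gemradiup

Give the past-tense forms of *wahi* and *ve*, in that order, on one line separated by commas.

wahiup, veese

Looking at the last vowel of each stem: -up when the last vowel of the stem is a high vowel (*jifdi*, *gemradi*); -ese when the last vowel of the stem is a non-high vowel (*mie*, *emza*).
Since the last vowel of *wahi* is /i/ (a high vowel), it takes -up, giving *wahiup*.
*ve*: last vowel = /e/, a non-high vowel → -ese → *veese*.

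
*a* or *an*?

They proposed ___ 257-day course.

a

The indefinite article is chosen by the initial *sound* of the following word, not its spelling.
The number *257* is spoken "two hundred …", beginning with /tuː/ — a consonant sound.
So the article is *a*: They proposed a 257-day course.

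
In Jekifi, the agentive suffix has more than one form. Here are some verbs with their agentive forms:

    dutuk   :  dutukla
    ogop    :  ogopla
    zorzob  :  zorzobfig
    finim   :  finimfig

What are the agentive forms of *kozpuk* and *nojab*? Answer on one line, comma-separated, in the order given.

The suffix is conditioned by the final consonant: -la when the stem ends in a voiceless consonant (*dutuk*, *ogop*); -fig when the stem ends in a voiced consonant (*zorzob*, *finim*).
The final consonant of *kozpuk* is /k/, which is voiceless, so the suffix is -la, giving *kozpukla*.
*nojab*: final consonant = /b/, voiced → -fig → *nojabfig*.

kozpukla, nojabfig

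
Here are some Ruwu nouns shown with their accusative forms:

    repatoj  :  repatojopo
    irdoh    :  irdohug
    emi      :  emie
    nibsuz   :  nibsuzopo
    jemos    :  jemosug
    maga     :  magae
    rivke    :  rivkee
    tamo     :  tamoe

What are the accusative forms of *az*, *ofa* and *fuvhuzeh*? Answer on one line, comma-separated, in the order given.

The alternation tracks the final sound of the stem — -ug when the stem ends in a voiceless consonant (*irdoh*, *jemos*); -opo when the stem ends in a voiced consonant (*repatoj*, *nibsuz*); -e when the stem ends in a vowel (*emi*, *maga*, *rivke*, *tamo*).
Since the final sound of *az* is /z/ (a voiced consonant), it takes -opo, giving *azopo*.
Since the final sound of *ofa* is /a/ (a vowel), it takes -e, giving *ofae*.
*fuvhuzeh* — final sound /h/ (a voiceless consonant) → -ug → *fuvhuzehug*.

azopo, ofae, fuvhuzehug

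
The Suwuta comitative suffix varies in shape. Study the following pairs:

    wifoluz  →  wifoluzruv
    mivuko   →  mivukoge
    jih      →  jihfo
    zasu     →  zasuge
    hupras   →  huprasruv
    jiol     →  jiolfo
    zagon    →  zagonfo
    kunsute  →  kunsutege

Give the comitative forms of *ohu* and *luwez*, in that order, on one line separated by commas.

ohuge, luwezruv

The suffix is conditioned by the final sound: -ruv when the stem ends in a sibilant (*wifoluz*, *hupras*); -fo when the stem ends in a non-sibilant consonant (*jih*, *jiol*, *zagon*); -ge when the stem ends in a vowel (*mivuko*, *zasu*, *kunsute*).
The final sound of *ohu* is /u/, which is a vowel, so the suffix is -ge, giving *ohuge*.
*luwez*: final sound = /z/, a sibilant → -ruv → *luwezruv*.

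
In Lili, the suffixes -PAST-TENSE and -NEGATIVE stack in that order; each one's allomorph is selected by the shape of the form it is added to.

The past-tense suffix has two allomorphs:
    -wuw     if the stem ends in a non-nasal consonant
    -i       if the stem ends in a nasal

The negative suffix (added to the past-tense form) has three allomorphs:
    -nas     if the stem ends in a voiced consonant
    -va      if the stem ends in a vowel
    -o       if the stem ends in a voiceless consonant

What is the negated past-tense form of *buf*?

*buf*: final consonant = /f/, non-nasal → -wuw → *bufwuw*.
The past-tense form *bufwuw* — final sound /w/ (a voiced consonant) → -nas → *bufwuwnas*.

bufwuwnas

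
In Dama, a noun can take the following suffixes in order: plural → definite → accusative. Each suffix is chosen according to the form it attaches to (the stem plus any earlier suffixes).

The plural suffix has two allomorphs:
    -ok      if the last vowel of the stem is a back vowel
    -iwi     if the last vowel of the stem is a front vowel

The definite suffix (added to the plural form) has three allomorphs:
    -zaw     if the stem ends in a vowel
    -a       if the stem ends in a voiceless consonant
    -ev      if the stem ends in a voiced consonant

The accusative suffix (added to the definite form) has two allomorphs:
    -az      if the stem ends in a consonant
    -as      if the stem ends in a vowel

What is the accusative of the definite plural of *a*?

aokaas

Since the last vowel of *a* is /a/ (a back vowel), it takes -ok, giving *aok*.
The plural form *aok*: final sound = /k/, a voiceless consonant → -a → *aoka*.
The definite form *aoka*: final sound = /a/, a vowel → -as → *aokaas*.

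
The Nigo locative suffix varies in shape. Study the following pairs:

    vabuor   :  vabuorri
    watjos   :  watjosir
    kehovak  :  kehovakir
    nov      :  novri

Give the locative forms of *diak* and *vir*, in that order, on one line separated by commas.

diakir, virri

Looking at the final consonant of each stem: -ir when the stem ends in a voiceless consonant (*watjos*, *kehovak*); -ri when the stem ends in a voiced consonant (*vabuor*, *nov*).
Since the final consonant of *diak* is /k/ (voiceless), it takes -ir, giving *diakir*.
*vir*: final consonant = /r/, voiced → -ri → *virri*.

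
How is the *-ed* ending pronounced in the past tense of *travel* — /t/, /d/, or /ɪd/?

/d/

The stem *travel* ends in a voiced sound other than /d/.
The -ed suffix is realized as /ɪd/ after /t, d/; as /t/ after other voiceless consonants; and as /d/ after other voiced sounds.
So -ed on *travel* is pronounced /d/.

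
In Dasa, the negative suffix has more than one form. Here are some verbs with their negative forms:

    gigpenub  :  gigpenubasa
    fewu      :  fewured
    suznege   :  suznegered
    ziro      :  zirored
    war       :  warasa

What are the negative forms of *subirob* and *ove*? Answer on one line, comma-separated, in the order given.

subirobasa, overed

The pattern is consonant vs. vowel: -asa when the stem ends in a consonant (*gigpenub*, *war*); -red when the stem ends in a vowel (*fewu*, *suznege*, *ziro*).
*subirob* — final sound /b/ (a consonant) → -asa → *subirobasa*.
The final sound of *ove* is /e/, which is a vowel, so the suffix is -red, giving *overed*.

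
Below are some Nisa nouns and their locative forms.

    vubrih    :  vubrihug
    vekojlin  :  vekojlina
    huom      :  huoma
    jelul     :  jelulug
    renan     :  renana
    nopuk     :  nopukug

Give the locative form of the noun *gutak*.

gutakug

Looking at the final consonant of each stem: -a when the stem ends in a nasal (*vekojlin*, *huom*, *renan*); -ug when the stem ends in a non-nasal consonant (*vubrih*, *jelul*, *nopuk*).
*gutak* — final consonant /k/ (non-nasal) → -ug → *gutakug*.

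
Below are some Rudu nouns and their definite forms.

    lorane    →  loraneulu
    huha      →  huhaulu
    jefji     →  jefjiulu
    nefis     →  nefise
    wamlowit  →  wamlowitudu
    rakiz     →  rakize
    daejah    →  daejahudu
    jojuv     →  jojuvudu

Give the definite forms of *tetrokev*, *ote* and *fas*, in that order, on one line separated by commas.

The alternation tracks the final sound of the stem — -e when the stem ends in a sibilant (*nefis*, *rakiz*); -udu when the stem ends in a non-sibilant consonant (*wamlowit*, *daejah*, *jojuv*); -ulu when the stem ends in a vowel (*lorane*, *huha*, *jefji*).
*tetrokev* — final sound /v/ (a non-sibilant consonant) → -udu → *tetrokevudu*.
The final sound of *ote* is /e/, which is a vowel, so the suffix is -ulu, giving *oteulu*.
*fas*: final sound = /s/, a sibilant → -e → *fase*.

tetrokevudu, oteulu, fase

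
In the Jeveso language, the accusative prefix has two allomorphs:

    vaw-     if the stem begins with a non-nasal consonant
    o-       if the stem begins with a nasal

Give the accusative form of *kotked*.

vawkotked

The first consonant of *kotked* is /k/, which is non-nasal, so the prefix is vaw-, giving *vawkotked*.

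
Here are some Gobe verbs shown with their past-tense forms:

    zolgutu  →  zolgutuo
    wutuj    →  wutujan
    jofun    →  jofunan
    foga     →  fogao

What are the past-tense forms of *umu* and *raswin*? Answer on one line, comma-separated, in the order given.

The alternation tracks the final sound of the stem — -an when the stem ends in a consonant (*wutuj*, *jofun*); -o when the stem ends in a vowel (*zolgutu*, *foga*).
*umu*: final sound = /u/, a vowel → -o → *umuo*.
Since the final sound of *raswin* is /n/ (a consonant), it takes -an, giving *raswinan*.

umuo, raswinan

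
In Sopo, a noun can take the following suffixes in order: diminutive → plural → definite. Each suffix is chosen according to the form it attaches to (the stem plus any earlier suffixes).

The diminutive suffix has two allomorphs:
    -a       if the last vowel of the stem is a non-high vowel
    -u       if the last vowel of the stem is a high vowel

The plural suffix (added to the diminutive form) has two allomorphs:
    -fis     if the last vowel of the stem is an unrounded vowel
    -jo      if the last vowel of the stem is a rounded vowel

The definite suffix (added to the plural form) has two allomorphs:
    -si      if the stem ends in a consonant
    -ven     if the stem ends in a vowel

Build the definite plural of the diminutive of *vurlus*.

vurlusujoven

The last vowel of *vurlus* is /u/, which is a high vowel, so the diminutive suffix is -u, giving *vurlusu*.
The last vowel of the diminutive form *vurlusu* is /u/, which is a rounded vowel, so the plural suffix is -jo, giving *vurlusujo*.
The plural form *vurlusujo* — final sound /o/ (a vowel) → -ven → *vurlusujoven*.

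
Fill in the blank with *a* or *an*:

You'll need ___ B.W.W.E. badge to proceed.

a

The indefinite article is chosen by the initial *sound* of the following word, not its spelling.
The initialism *B.W.W.E.* is read letter by letter; the first letter, B, is pronounced /biː/, which begins with a consonant sound.
So the article is *a*: You'll need a B.W.W.E. badge to proceed.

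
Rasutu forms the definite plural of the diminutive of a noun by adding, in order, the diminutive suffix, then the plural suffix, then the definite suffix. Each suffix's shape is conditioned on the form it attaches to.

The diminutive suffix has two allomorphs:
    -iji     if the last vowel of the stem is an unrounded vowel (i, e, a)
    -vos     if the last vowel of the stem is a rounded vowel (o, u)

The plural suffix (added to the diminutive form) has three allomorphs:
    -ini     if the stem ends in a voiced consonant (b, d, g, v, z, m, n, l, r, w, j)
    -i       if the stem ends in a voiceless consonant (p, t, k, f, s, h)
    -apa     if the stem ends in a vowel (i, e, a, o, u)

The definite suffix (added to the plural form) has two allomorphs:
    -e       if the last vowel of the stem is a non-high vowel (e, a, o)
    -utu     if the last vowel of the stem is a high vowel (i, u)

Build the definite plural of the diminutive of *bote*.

The last vowel of *bote* is /e/, which is an unrounded vowel, so the diminutive suffix is -iji, giving *boteiji*.
The diminutive form *boteiji*: final sound = /i/, a vowel → -apa → *boteijiapa*.
The last vowel of the plural form *boteijiapa* is /a/, which is a non-high vowel, so the definite suffix is -e, giving *boteijiapae*.

boteijiapae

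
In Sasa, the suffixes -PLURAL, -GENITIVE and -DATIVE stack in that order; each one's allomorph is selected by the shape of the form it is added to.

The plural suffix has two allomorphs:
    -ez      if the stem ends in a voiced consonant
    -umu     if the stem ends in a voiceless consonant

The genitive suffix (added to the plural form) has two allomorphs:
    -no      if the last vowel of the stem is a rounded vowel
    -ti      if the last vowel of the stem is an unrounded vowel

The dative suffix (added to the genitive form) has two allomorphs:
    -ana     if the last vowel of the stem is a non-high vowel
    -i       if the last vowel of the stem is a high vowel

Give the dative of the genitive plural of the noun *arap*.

The final consonant of *arap* is /p/, which is voiceless, so the plural suffix is -umu, giving *arapumu*.
The plural form *arapumu* — last vowel /u/ (a rounded vowel) → -no → *arapumuno*.
The genitive form *arapumuno*: last vowel = /o/, a non-high vowel → -ana → *arapumunoana*.

arapumunoana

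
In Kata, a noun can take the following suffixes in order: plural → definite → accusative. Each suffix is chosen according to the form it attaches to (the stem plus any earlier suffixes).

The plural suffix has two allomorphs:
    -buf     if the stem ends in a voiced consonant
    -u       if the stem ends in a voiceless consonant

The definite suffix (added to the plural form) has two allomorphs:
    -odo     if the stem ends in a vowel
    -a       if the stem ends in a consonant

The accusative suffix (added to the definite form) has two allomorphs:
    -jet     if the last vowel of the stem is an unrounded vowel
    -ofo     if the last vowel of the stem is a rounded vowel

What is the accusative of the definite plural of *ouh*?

*ouh* — final consonant /h/ (voiceless) → -u → *ouhu*.
The plural form *ouhu*: final sound = /u/, a vowel → -odo → *ouhuodo*.
Since the last vowel of the definite form *ouhuodo* is /o/ (a rounded vowel), it takes -ofo, giving *ouhuodoofo*.

ouhuodoofo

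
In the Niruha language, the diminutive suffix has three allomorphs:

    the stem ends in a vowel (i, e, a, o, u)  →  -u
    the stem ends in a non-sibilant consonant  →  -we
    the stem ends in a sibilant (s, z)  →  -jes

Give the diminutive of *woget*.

Since the final sound of *woget* is /t/ (a non-sibilant consonant), it takes -we, giving *wogetwe*.

wogetwe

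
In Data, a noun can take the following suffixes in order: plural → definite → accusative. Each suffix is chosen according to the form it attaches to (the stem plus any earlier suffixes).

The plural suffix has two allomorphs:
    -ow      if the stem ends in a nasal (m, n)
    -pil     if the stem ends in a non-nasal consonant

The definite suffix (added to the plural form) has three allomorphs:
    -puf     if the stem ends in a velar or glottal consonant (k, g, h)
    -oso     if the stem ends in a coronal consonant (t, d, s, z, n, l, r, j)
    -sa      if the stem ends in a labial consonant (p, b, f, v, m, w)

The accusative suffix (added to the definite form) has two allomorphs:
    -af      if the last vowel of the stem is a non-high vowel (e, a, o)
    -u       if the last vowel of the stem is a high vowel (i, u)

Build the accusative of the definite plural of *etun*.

Since the final consonant of *etun* is /n/ (a nasal), it takes -ow, giving *etunow*.
The final consonant of the plural form *etunow* is /w/, which is labial, so the definite suffix is -sa, giving *etunowsa*.
Since the last vowel of the definite form *etunowsa* is /a/ (a non-high vowel), it takes -af, giving *etunowsaaf*.

etunowsaaf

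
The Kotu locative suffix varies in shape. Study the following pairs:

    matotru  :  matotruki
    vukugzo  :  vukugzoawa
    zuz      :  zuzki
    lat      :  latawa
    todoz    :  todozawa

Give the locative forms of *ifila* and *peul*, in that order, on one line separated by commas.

The alternation tracks the last vowel of the stem — -ki when the last vowel of the stem is a high vowel (*matotru*, *zuz*); -awa when the last vowel of the stem is a non-high vowel (*vukugzo*, *lat*, *todoz*).
*ifila* — last vowel /a/ (a non-high vowel) → -awa → *ifilaawa*.
*peul*: last vowel = /u/, a high vowel → -ki → *peulki*.

ifilaawa, peulki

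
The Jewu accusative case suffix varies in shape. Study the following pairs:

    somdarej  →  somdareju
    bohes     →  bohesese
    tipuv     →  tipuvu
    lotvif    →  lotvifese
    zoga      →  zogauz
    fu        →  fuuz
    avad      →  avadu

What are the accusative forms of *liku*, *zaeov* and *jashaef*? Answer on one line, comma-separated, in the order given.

The pattern is voicing of the final sound: -ese when the stem ends in a voiceless consonant (*bohes*, *lotvif*); -u when the stem ends in a voiced consonant (*somdarej*, *tipuv*, *avad*); -uz when the stem ends in a vowel (*zoga*, *fu*).
The final sound of *liku* is /u/, which is a vowel, so the suffix is -uz, giving *likuuz*.
*zaeov* — final sound /v/ (a voiced consonant) → -u → *zaeovu*.
The final sound of *jashaef* is /f/, which is a voiceless consonant, so the suffix is -ese, giving *jashaefese*.

likuuz, zaeovu, jashaefese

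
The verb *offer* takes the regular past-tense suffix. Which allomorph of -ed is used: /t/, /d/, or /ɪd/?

The stem *offer* ends in a voiced sound other than /d/.
The -ed suffix is realized as /ɪd/ after /t, d/; as /t/ after other voiceless consonants; and as /d/ after other voiced sounds.
So -ed on *offer* is pronounced /d/.

/d/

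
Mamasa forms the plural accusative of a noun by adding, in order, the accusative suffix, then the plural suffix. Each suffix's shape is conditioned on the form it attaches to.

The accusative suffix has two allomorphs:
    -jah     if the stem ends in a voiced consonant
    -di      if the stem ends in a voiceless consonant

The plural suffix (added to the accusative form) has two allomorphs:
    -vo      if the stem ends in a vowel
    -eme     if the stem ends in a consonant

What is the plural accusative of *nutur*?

Since the final consonant of *nutur* is /r/ (voiced), it takes -jah, giving *nuturjah*.
Since the final sound of the accusative form *nuturjah* is /h/ (a consonant), it takes -eme, giving *nuturjaheme*.

nuturjaheme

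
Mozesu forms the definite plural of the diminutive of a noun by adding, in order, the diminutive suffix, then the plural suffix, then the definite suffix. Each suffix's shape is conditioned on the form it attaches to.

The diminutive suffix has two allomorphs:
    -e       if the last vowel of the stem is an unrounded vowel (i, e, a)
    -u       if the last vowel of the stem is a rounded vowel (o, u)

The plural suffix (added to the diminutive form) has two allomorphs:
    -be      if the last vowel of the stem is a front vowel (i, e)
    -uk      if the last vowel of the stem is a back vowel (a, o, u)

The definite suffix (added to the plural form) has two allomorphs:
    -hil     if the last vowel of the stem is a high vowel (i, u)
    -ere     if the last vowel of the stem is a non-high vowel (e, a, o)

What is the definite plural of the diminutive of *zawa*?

zawaebeere

*zawa*: last vowel = /a/, an unrounded vowel → -e → *zawae*.
The diminutive form *zawae* — last vowel /e/ (a front vowel) → -be → *zawaebe*.
The plural form *zawaebe* — last vowel /e/ (a non-high vowel) → -ere → *zawaebeere*.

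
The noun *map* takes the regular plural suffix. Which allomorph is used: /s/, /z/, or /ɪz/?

The stem *map* ends in a voiceless non-sibilant consonant.
The plural suffix surfaces as /ɪz/ after sibilants, /s/ after other voiceless consonants, and /z/ after other voiced sounds.
So the plural -s on *map* is pronounced /s/.

/s/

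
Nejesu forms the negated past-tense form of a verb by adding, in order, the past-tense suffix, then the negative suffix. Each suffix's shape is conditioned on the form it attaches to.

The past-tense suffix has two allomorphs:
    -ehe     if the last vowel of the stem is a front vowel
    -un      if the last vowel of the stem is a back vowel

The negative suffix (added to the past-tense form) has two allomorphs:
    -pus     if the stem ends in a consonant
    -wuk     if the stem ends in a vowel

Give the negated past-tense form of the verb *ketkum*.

ketkumunpus

The last vowel of *ketkum* is /u/, which is a back vowel, so the past-tense suffix is -un, giving *ketkumun*.
The final sound of the past-tense form *ketkumun* is /n/, which is a consonant, so the negative suffix is -pus, giving *ketkumunpus*.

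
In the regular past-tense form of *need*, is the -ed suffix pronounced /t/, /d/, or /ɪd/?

The stem *need* ends in /t/ or /d/.
The -ed suffix is realized as /ɪd/ after /t, d/; as /t/ after other voiceless consonants; and as /d/ after other voiced sounds.
So -ed on *need* is pronounced /ɪd/.

/ɪd/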